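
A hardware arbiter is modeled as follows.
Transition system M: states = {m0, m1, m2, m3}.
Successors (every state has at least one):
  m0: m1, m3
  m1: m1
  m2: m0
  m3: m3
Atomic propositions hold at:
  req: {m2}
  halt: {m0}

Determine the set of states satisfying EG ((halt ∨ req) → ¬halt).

{m1, m3}

Sat(halt ∨ req) = {m0, m2}
Sat(¬halt) = {m1, m2, m3}
Sat((halt ∨ req) → ¬halt) = {m1, m2, m3}
EG ((halt ∨ req) → ¬halt): greatest fixpoint, start Z0 = {m1, m2, m3}, keep only states in Sat with some successor in Z. Z1 = {m1, m3}; fixed.
Sat(EG ((halt ∨ req) → ¬halt)) = {m1, m3}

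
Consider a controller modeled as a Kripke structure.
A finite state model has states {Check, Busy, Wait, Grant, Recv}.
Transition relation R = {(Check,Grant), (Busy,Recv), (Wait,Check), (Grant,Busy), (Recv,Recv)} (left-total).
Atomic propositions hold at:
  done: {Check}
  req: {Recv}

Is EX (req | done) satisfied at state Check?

Sat(req | done) = {Check, Recv}
Sat(EX (req | done)) = {s : some successor in {Check, Recv}} = {Busy, Wait, Recv}
Check ∉ Sat(EX (req | done)) = {Busy, Wait, Recv}, so the formula does not hold at Check.

No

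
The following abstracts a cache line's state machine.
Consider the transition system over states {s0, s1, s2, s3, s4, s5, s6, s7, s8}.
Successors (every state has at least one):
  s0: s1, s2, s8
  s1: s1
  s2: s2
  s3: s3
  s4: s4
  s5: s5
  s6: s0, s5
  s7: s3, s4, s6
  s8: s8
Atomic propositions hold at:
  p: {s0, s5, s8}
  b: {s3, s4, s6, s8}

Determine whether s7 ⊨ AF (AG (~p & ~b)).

No

Sat(~p) = {s1, s2, s3, s4, s6, s7}
Sat(~b) = {s0, s1, s2, s5, s7}
Sat(~p & ~b) = {s1, s2, s7}
AG (~p & ~b): greatest fixpoint, start Z0 = {s1, s2, s7}, keep only states in Sat with every successor in Z. Z1 = {s1, s2}; fixed.
Sat(AG (~p & ~b)) = {s1, s2}
AF (AG (~p & ~b)): least fixpoint, start Z0 = {s1, s2}, add states with every successor in Z. Already a fixed point.
Sat(AF (AG (~p & ~b))) = {s1, s2}
s7 ∉ Sat(AF (AG (~p & ~b))) = {s1, s2}, so the formula does not hold at s7.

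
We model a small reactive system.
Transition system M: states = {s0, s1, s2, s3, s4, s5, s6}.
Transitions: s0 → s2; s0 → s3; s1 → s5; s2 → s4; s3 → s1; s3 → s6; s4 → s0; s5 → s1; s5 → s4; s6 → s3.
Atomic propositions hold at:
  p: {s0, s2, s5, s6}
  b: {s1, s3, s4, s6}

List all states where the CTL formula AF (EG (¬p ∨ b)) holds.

{s3, s6}

Sat(¬p) = {s1, s3, s4}
Sat(¬p ∨ b) = {s1, s3, s4, s6}
EG (¬p ∨ b): greatest fixpoint, start Z0 = {s1, s3, s4, s6}, keep only states in Sat with some successor in Z. Z1 = {s3, s6}; fixed.
Sat(EG (¬p ∨ b)) = {s3, s6}
AF (EG (¬p ∨ b)): least fixpoint, start Z0 = {s3, s6}, add states with every successor in Z. Already a fixed point.
Sat(AF (EG (¬p ∨ b))) = {s3, s6}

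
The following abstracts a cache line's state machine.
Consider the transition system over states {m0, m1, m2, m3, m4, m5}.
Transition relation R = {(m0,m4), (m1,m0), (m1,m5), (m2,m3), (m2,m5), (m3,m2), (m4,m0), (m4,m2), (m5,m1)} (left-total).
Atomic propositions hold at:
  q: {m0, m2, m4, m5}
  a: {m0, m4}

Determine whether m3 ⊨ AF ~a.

Yes

Sat(~a) = {m1, m2, m3, m5}
AF ~a: least fixpoint, start Z0 = {m1, m2, m3, m5}, add states with every successor in Z. Already a fixed point.
Sat(AF ~a) = {m1, m2, m3, m5}
m3 ∈ Sat(AF ~a) = {m1, m2, m3, m5}, so the formula holds at m3.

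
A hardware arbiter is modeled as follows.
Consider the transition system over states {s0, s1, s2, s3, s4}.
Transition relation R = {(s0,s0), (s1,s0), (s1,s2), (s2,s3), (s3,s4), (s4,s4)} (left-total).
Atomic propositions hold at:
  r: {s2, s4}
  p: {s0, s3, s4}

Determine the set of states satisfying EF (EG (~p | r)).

Sat(~p) = {s1, s2}
Sat(~p | r) = {s1, s2, s4}
EG (~p | r): greatest fixpoint, start Z0 = {s1, s2, s4}, keep only states in Sat with some successor in Z. Z1 = {s1, s4}; Z2 = {s4}; fixed.
Sat(EG (~p | r)) = {s4}
EF (EG (~p | r)): least fixpoint, start Z0 = {s4}, add states with some successor in Z. Z1 = {s3, s4}; Z2 = {s2, s3, s4}; Z3 = {s1, s2, s3, s4}; fixed.
Sat(EF (EG (~p | r))) = {s1, s2, s3, s4}

{s1, s2, s3, s4}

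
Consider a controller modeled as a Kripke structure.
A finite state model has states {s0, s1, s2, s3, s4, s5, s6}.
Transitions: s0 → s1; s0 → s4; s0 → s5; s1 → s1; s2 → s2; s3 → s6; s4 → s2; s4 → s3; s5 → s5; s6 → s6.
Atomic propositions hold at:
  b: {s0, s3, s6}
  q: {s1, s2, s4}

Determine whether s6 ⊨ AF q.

AF q: least fixpoint, start Z0 = {s1, s2, s4}, add states with every successor in Z. Already a fixed point.
Sat(AF q) = {s1, s2, s4}
s6 ∉ Sat(AF q) = {s1, s2, s4}, so the formula does not hold at s6.

No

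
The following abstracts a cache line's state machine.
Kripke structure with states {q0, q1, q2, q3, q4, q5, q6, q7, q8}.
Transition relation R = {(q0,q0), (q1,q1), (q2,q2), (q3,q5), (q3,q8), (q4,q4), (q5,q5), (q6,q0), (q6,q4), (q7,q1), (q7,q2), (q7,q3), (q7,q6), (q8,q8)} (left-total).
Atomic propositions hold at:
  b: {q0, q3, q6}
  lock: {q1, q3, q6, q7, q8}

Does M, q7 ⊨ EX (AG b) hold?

No

AG b: greatest fixpoint, start Z0 = {q0, q3, q6}, keep only states in Sat with every successor in Z. Z1 = {q0}; fixed.
Sat(AG b) = {q0}
Sat(EX (AG b)) = {s : some successor in {q0}} = {q0, q6}
q7 ∉ Sat(EX (AG b)) = {q0, q6}, so the formula does not hold at q7.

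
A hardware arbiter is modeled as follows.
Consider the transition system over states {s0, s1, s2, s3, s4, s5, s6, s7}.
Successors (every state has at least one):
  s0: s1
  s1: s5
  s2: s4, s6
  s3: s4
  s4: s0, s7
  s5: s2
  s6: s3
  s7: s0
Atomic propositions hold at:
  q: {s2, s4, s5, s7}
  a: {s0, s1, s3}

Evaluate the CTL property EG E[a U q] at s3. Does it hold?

Yes

E[a U q]: least fixpoint, start Z0 = Sat(q) = {s2, s4, s5, s7}, add states in Sat(a) with some successor in Z. Z1 = {s1, s2, s3, s4, s5, s7}; Z2 = {s0, s1, s2, s3, s4, s5, s7}; fixed.
Sat(E[a U q]) = {s0, s1, s2, s3, s4, s5, s7}
EG E[a U q]: greatest fixpoint, start Z0 = {s0, s1, s2, s3, s4, s5, s7}, keep only states in Sat with some successor in Z. Already a fixed point.
Sat(EG E[a U q]) = {s0, s1, s2, s3, s4, s5, s7}
s3 ∈ Sat(EG E[a U q]) = {s0, s1, s2, s3, s4, s5, s7}, so the formula holds at s3.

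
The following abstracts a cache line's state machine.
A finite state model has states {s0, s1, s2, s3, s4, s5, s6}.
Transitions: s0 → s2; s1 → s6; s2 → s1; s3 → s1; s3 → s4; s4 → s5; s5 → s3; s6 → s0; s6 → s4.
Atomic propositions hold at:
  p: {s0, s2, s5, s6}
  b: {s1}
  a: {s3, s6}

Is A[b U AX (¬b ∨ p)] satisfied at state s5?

Sat(¬b) = {s0, s2, s3, s4, s5, s6}
Sat(¬b ∨ p) = {s0, s2, s3, s4, s5, s6}
Sat(AX (¬b ∨ p)) = {s : every successor in {s0, s2, s3, s4, s5, s6}} = {s0, s1, s4, s5, s6}
A[b U AX (¬b ∨ p)]: least fixpoint, start Z0 = Sat(AX (¬b ∨ p)) = {s0, s1, s4, s5, s6}, add states in Sat(b) with every successor in Z. Already a fixed point.
Sat(A[b U AX (¬b ∨ p)]) = {s0, s1, s4, s5, s6}
s5 ∈ Sat(A[b U AX (¬b ∨ p)]) = {s0, s1, s4, s5, s6}, so the formula holds at s5.

Yes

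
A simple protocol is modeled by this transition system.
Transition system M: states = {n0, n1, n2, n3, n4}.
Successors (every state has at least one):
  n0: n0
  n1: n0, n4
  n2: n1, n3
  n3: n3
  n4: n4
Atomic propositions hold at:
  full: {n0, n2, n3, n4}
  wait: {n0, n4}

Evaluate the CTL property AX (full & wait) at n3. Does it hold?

Sat(full & wait) = {n0, n4}
Sat(AX (full & wait)) = {s : every successor in {n0, n4}} = {n0, n1, n4}
n3 ∉ Sat(AX (full & wait)) = {n0, n1, n4}, so the formula does not hold at n3.

No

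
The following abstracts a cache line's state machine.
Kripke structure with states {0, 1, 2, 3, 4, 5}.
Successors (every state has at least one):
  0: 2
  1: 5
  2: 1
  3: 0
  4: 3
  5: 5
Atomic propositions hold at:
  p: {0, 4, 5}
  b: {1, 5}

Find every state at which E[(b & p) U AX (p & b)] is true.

Sat(b & p) = {5}
Sat(p & b) = {5}
Sat(AX (p & b)) = {s : every successor in {5}} = {1, 5}
E[(b & p) U AX (p & b)]: least fixpoint, start Z0 = Sat(AX (p & b)) = {1, 5}, add states in Sat(b & p) with some successor in Z. Already a fixed point.
Sat(E[(b & p) U AX (p & b)]) = {1, 5}

{1, 5}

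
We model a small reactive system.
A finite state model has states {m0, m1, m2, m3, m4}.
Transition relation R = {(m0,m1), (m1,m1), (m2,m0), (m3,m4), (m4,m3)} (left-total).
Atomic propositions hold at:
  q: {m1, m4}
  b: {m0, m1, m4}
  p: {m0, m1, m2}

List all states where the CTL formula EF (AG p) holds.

{m0, m1, m2}

AG p: greatest fixpoint, start Z0 = {m0, m1, m2}, keep only states in Sat with every successor in Z. Already a fixed point.
Sat(AG p) = {m0, m1, m2}
EF (AG p): least fixpoint, start Z0 = {m0, m1, m2}, add states with some successor in Z. Already a fixed point.
Sat(EF (AG p)) = {m0, m1, m2}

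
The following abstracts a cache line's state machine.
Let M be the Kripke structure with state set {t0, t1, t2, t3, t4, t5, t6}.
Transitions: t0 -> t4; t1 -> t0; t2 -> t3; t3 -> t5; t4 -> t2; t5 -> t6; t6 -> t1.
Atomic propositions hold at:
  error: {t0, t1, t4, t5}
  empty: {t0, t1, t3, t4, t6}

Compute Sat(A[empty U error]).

A[empty U error]: least fixpoint, start Z0 = Sat(error) = {t0, t1, t4, t5}, add states in Sat(empty) with every successor in Z. Z1 = {t0, t1, t3, t4, t5, t6}; fixed.
Sat(A[empty U error]) = {t0, t1, t3, t4, t5, t6}

{t0, t1, t3, t4, t5, t6}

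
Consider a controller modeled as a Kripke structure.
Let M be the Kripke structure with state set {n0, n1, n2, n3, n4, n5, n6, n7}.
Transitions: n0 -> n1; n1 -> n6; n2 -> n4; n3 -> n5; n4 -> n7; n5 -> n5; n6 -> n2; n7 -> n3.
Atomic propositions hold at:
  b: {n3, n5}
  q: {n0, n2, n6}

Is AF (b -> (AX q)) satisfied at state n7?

Yes

Sat(AX q) = {s : every successor in {n0, n2, n6}} = {n1, n6}
Sat(b -> (AX q)) = {n0, n1, n2, n4, n6, n7}
AF (b -> (AX q)): least fixpoint, start Z0 = {n0, n1, n2, n4, n6, n7}, add states with every successor in Z. Already a fixed point.
Sat(AF (b -> (AX q))) = {n0, n1, n2, n4, n6, n7}
n7 ∈ Sat(AF (b -> (AX q))) = {n0, n1, n2, n4, n6, n7}, so the formula holds at n7.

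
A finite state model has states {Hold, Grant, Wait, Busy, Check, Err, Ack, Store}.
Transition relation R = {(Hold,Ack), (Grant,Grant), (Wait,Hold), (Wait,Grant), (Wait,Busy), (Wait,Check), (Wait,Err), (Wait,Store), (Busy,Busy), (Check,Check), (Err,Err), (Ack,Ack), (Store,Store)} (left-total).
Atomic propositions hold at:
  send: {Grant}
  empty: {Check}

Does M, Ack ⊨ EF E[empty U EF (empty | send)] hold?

Sat(empty | send) = {Grant, Check}
EF (empty | send): least fixpoint, start Z0 = {Grant, Check}, add states with some successor in Z. Z1 = {Grant, Wait, Check}; fixed.
Sat(EF (empty | send)) = {Grant, Wait, Check}
E[empty U EF (empty | send)]: least fixpoint, start Z0 = Sat(EF (empty | send)) = {Grant, Wait, Check}, add states in Sat(empty) with some successor in Z. Already a fixed point.
Sat(E[empty U EF (empty | send)]) = {Grant, Wait, Check}
EF E[empty U EF (empty | send)]: least fixpoint, start Z0 = {Grant, Wait, Check}, add states with some successor in Z. Already a fixed point.
Sat(EF E[empty U EF (empty | send)]) = {Grant, Wait, Check}
Ack ∉ Sat(EF E[empty U EF (empty | send)]) = {Grant, Wait, Check}, so the formula does not hold at Ack.

No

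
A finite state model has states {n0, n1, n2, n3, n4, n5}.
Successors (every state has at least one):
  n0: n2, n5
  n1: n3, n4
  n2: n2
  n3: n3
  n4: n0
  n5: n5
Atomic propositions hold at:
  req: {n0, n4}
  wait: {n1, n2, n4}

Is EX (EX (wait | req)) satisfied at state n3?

No

Sat(wait | req) = {n0, n1, n2, n4}
Sat(EX (wait | req)) = {s : some successor in {n0, n1, n2, n4}} = {n0, n1, n2, n4}
Sat(EX (EX (wait | req))) = {s : some successor in {n0, n1, n2, n4}} = {n0, n1, n2, n4}
n3 ∉ Sat(EX (EX (wait | req))) = {n0, n1, n2, n4}, so the formula does not hold at n3.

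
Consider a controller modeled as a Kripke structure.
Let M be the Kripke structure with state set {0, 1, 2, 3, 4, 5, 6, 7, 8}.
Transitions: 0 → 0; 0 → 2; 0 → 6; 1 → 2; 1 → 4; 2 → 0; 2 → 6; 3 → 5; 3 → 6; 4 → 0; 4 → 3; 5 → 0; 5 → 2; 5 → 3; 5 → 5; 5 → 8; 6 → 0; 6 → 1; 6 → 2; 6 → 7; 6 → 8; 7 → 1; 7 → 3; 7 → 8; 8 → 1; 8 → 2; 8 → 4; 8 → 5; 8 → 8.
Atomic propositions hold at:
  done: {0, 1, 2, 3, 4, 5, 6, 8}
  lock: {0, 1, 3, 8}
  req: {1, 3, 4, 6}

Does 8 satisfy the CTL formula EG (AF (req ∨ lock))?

Sat(req ∨ lock) = {0, 1, 3, 4, 6, 8}
AF (req ∨ lock): least fixpoint, start Z0 = {0, 1, 3, 4, 6, 8}, add states with every successor in Z. Z1 = {0, 1, 2, 3, 4, 6, 7, 8}; fixed.
Sat(AF (req ∨ lock)) = {0, 1, 2, 3, 4, 6, 7, 8}
EG (AF (req ∨ lock)): greatest fixpoint, start Z0 = {0, 1, 2, 3, 4, 6, 7, 8}, keep only states in Sat with some successor in Z. Already a fixed point.
Sat(EG (AF (req ∨ lock))) = {0, 1, 2, 3, 4, 6, 7, 8}
8 ∈ Sat(EG (AF (req ∨ lock))) = {0, 1, 2, 3, 4, 6, 7, 8}, so the formula holds at 8.

Yes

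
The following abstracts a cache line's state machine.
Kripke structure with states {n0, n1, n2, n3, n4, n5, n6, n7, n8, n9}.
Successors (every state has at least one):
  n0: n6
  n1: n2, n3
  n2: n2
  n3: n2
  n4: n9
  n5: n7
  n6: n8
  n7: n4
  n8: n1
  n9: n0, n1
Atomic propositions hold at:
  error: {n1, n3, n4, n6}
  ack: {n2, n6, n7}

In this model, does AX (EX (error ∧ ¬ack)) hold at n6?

Sat(¬ack) = {n0, n1, n3, n4, n5, n8, n9}
Sat(error ∧ ¬ack) = {n1, n3, n4}
Sat(EX (error ∧ ¬ack)) = {s : some successor in {n1, n3, n4}} = {n1, n7, n8, n9}
Sat(AX (EX (error ∧ ¬ack))) = {s : every successor in {n1, n7, n8, n9}} = {n4, n5, n6, n8}
n6 ∈ Sat(AX (EX (error ∧ ¬ack))) = {n4, n5, n6, n8}, so the formula holds at n6.

Yes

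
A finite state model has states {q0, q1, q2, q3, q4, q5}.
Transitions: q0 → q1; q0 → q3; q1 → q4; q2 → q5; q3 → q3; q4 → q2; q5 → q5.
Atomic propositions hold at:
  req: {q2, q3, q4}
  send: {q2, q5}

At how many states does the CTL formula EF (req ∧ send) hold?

4

Sat(req ∧ send) = {q2}
EF (req ∧ send): least fixpoint, start Z0 = {q2}, add states with some successor in Z. Z1 = {q2, q4}; Z2 = {q1, q2, q4}; Z3 = {q0, q1, q2, q4}; fixed.
Sat(EF (req ∧ send)) = {q0, q1, q2, q4}
|Sat(EF (req ∧ send))| = |{q0, q1, q2, q4}| = 4.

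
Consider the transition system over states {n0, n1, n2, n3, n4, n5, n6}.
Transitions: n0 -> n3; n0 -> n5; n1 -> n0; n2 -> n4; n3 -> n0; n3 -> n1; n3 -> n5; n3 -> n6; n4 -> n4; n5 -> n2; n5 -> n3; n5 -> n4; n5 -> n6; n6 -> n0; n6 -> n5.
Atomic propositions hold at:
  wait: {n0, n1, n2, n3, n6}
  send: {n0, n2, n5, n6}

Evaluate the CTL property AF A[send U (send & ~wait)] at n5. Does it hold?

Yes

Sat(~wait) = {n4, n5}
Sat(send & ~wait) = {n5}
A[send U (send & ~wait)]: least fixpoint, start Z0 = Sat((send & ~wait)) = {n5}, add states in Sat(send) with every successor in Z. Already a fixed point.
Sat(A[send U (send & ~wait)]) = {n5}
AF A[send U (send & ~wait)]: least fixpoint, start Z0 = {n5}, add states with every successor in Z. Already a fixed point.
Sat(AF A[send U (send & ~wait)]) = {n5}
n5 ∈ Sat(AF A[send U (send & ~wait)]) = {n5}, so the formula holds at n5.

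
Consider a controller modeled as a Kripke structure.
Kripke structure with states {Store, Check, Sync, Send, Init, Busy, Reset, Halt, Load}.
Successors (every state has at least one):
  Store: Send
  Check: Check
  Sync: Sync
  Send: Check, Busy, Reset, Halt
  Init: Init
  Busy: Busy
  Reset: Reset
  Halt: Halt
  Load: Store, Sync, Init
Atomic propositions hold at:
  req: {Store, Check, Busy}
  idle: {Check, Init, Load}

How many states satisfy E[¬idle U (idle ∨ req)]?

6

Sat(¬idle) = {Store, Sync, Send, Busy, Reset, Halt}
Sat(idle ∨ req) = {Store, Check, Init, Busy, Load}
E[¬idle U (idle ∨ req)]: least fixpoint, start Z0 = Sat((idle ∨ req)) = {Store, Check, Init, Busy, Load}, add states in Sat(¬idle) with some successor in Z. Z1 = {Store, Check, Send, Init, Busy, Load}; fixed.
Sat(E[¬idle U (idle ∨ req)]) = {Store, Check, Send, Init, Busy, Load}
|Sat(E[¬idle U (idle ∨ req)])| = |{Store, Check, Send, Init, Busy, Load}| = 6.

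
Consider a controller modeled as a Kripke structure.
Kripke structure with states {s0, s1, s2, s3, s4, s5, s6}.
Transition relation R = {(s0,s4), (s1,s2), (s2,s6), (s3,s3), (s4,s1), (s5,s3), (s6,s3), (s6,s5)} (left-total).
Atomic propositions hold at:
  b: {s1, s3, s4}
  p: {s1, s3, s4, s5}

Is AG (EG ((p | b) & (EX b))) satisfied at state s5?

Sat(p | b) = {s1, s3, s4, s5}
Sat(EX b) = {s : some successor in {s1, s3, s4}} = {s0, s3, s4, s5, s6}
Sat((p | b) & (EX b)) = {s3, s4, s5}
EG ((p | b) & (EX b)): greatest fixpoint, start Z0 = {s3, s4, s5}, keep only states in Sat with some successor in Z. Z1 = {s3, s5}; fixed.
Sat(EG ((p | b) & (EX b))) = {s3, s5}
AG (EG ((p | b) & (EX b))): greatest fixpoint, start Z0 = {s3, s5}, keep only states in Sat with every successor in Z. Already a fixed point.
Sat(AG (EG ((p | b) & (EX b)))) = {s3, s5}
s5 ∈ Sat(AG (EG ((p | b) & (EX b)))) = {s3, s5}, so the formula holds at s5.

Yes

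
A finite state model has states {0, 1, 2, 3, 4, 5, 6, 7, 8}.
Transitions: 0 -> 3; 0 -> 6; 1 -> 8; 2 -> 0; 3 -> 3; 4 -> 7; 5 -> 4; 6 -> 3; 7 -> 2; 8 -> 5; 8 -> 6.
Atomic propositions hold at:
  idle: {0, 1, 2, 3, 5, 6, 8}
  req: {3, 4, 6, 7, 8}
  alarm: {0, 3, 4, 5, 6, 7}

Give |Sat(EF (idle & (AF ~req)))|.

7

Sat(~req) = {0, 1, 2, 5}
AF ~req: least fixpoint, start Z0 = {0, 1, 2, 5}, add states with every successor in Z. Z1 = {0, 1, 2, 5, 7}; Z2 = {0, 1, 2, 4, 5, 7}; fixed.
Sat(AF ~req) = {0, 1, 2, 4, 5, 7}
Sat(idle & (AF ~req)) = {0, 1, 2, 5}
EF (idle & (AF ~req)): least fixpoint, start Z0 = {0, 1, 2, 5}, add states with some successor in Z. Z1 = {0, 1, 2, 5, 7, 8}; Z2 = {0, 1, 2, 4, 5, 7, 8}; fixed.
Sat(EF (idle & (AF ~req))) = {0, 1, 2, 4, 5, 7, 8}
|Sat(EF (idle & (AF ~req)))| = |{0, 1, 2, 4, 5, 7, 8}| = 7.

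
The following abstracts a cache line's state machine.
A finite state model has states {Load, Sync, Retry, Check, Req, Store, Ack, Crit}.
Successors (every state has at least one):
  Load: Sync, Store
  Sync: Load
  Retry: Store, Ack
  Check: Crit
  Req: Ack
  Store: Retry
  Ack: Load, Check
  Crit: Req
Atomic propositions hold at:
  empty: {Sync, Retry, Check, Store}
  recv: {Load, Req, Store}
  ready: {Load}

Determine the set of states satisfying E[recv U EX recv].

Sat(EX recv) = {s : some successor in {Load, Req, Store}} = {Load, Sync, Retry, Ack, Crit}
E[recv U EX recv]: least fixpoint, start Z0 = Sat(EX recv) = {Load, Sync, Retry, Ack, Crit}, add states in Sat(recv) with some successor in Z. Z1 = {Load, Sync, Retry, Req, Store, Ack, Crit}; fixed.
Sat(E[recv U EX recv]) = {Load, Sync, Retry, Req, Store, Ack, Crit}

{Load, Sync, Retry, Req, Store, Ack, Crit}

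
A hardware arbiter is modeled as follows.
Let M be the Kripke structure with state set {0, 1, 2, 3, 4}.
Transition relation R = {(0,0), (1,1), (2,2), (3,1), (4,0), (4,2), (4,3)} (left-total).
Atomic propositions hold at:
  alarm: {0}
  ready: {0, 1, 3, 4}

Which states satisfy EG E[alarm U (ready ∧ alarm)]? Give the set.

Sat(ready ∧ alarm) = {0}
E[alarm U (ready ∧ alarm)]: least fixpoint, start Z0 = Sat((ready ∧ alarm)) = {0}, add states in Sat(alarm) with some successor in Z. Already a fixed point.
Sat(E[alarm U (ready ∧ alarm)]) = {0}
EG E[alarm U (ready ∧ alarm)]: greatest fixpoint, start Z0 = {0}, keep only states in Sat with some successor in Z. Already a fixed point.
Sat(EG E[alarm U (ready ∧ alarm)]) = {0}

{0}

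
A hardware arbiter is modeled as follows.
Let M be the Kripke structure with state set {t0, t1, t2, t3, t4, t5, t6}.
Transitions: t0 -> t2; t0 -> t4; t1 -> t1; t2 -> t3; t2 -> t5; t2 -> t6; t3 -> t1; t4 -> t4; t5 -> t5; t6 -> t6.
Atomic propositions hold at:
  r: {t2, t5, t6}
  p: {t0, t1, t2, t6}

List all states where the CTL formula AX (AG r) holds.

{t5, t6}

AG r: greatest fixpoint, start Z0 = {t2, t5, t6}, keep only states in Sat with every successor in Z. Z1 = {t5, t6}; fixed.
Sat(AG r) = {t5, t6}
Sat(AX (AG r)) = {s : every successor in {t5, t6}} = {t5, t6}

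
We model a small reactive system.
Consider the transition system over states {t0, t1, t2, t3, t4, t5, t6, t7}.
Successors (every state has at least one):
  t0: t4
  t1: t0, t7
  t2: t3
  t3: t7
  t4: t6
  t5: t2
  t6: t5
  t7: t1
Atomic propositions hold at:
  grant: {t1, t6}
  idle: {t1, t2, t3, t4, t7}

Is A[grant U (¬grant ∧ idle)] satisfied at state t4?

Yes

Sat(¬grant) = {t0, t2, t3, t4, t5, t7}
Sat(¬grant ∧ idle) = {t2, t3, t4, t7}
A[grant U (¬grant ∧ idle)]: least fixpoint, start Z0 = Sat((¬grant ∧ idle)) = {t2, t3, t4, t7}, add states in Sat(grant) with every successor in Z. Already a fixed point.
Sat(A[grant U (¬grant ∧ idle)]) = {t2, t3, t4, t7}
t4 ∈ Sat(A[grant U (¬grant ∧ idle)]) = {t2, t3, t4, t7}, so the formula holds at t4.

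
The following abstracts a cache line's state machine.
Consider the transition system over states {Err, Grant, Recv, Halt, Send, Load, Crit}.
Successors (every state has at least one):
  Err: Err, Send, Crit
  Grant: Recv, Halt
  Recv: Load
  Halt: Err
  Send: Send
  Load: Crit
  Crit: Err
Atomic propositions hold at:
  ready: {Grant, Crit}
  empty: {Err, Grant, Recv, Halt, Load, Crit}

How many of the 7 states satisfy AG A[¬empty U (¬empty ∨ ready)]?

Sat(¬empty) = {Send}
Sat(¬empty ∨ ready) = {Grant, Send, Crit}
A[¬empty U (¬empty ∨ ready)]: least fixpoint, start Z0 = Sat((¬empty ∨ ready)) = {Grant, Send, Crit}, add states in Sat(¬empty) with every successor in Z. Already a fixed point.
Sat(A[¬empty U (¬empty ∨ ready)]) = {Grant, Send, Crit}
AG A[¬empty U (¬empty ∨ ready)]: greatest fixpoint, start Z0 = {Grant, Send, Crit}, keep only states in Sat with every successor in Z. Z1 = {Send}; fixed.
Sat(AG A[¬empty U (¬empty ∨ ready)]) = {Send}
|Sat(AG A[¬empty U (¬empty ∨ ready)])| = |{Send}| = 1.

1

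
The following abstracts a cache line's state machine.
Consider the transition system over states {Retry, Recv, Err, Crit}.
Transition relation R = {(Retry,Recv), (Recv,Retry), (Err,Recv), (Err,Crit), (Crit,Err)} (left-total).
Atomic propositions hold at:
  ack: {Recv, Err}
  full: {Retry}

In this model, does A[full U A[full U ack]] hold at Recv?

A[full U ack]: least fixpoint, start Z0 = Sat(ack) = {Recv, Err}, add states in Sat(full) with every successor in Z. Z1 = {Retry, Recv, Err}; fixed.
Sat(A[full U ack]) = {Retry, Recv, Err}
A[full U A[full U ack]]: least fixpoint, start Z0 = Sat(A[full U ack]) = {Retry, Recv, Err}, add states in Sat(full) with every successor in Z. Already a fixed point.
Sat(A[full U A[full U ack]]) = {Retry, Recv, Err}
Recv ∈ Sat(A[full U A[full U ack]]) = {Retry, Recv, Err}, so the formula holds at Recv.

Yes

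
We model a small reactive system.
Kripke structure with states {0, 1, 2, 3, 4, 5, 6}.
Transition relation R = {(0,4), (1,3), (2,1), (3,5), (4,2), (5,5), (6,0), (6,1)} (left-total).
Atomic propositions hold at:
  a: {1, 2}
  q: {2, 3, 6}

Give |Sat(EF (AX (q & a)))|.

3

Sat(q & a) = {2}
Sat(AX (q & a)) = {s : every successor in {2}} = {4}
EF (AX (q & a)): least fixpoint, start Z0 = {4}, add states with some successor in Z. Z1 = {0, 4}; Z2 = {0, 4, 6}; fixed.
Sat(EF (AX (q & a))) = {0, 4, 6}
|Sat(EF (AX (q & a)))| = |{0, 4, 6}| = 3.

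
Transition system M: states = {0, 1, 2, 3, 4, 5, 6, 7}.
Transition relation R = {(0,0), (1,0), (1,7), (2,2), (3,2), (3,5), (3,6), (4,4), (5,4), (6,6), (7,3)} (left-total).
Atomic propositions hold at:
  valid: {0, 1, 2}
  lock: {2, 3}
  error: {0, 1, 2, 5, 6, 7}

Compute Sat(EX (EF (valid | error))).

Sat(valid | error) = {0, 1, 2, 5, 6, 7}
EF (valid | error): least fixpoint, start Z0 = {0, 1, 2, 5, 6, 7}, add states with some successor in Z. Z1 = {0, 1, 2, 3, 5, 6, 7}; fixed.
Sat(EF (valid | error)) = {0, 1, 2, 3, 5, 6, 7}
Sat(EX (EF (valid | error))) = {s : some successor in {0, 1, 2, 3, 5, 6, 7}} = {0, 1, 2, 3, 6, 7}

{0, 1, 2, 3, 6, 7}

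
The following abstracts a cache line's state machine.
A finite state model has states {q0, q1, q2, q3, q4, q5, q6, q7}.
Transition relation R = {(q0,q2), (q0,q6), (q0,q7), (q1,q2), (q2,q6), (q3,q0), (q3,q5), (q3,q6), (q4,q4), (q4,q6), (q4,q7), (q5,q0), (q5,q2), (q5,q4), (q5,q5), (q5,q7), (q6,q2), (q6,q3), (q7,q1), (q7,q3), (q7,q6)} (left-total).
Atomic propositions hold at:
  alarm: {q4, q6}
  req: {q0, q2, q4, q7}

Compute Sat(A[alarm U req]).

{q0, q2, q4, q7}

A[alarm U req]: least fixpoint, start Z0 = Sat(req) = {q0, q2, q4, q7}, add states in Sat(alarm) with every successor in Z. Already a fixed point.
Sat(A[alarm U req]) = {q0, q2, q4, q7}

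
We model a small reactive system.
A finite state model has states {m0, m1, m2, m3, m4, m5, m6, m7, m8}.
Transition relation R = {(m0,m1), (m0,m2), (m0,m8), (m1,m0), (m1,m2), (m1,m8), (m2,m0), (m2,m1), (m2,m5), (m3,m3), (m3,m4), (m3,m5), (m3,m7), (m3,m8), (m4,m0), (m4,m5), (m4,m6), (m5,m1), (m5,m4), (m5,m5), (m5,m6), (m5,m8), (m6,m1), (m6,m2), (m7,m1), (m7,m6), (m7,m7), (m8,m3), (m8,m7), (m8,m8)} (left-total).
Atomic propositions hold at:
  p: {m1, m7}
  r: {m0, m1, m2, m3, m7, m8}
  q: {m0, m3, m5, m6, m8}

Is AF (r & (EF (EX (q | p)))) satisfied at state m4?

No

Sat(q | p) = {m0, m1, m3, m5, m6, m7, m8}
Sat(EX (q | p)) = {s : some successor in {m0, m1, m3, m5, m6, m7, m8}} = {m0, m1, m2, m3, m4, m5, m6, m7, m8}
EF (EX (q | p)): least fixpoint, start Z0 = {m0, m1, m2, m3, m4, m5, m6, m7, m8}, add states with some successor in Z. Already a fixed point.
Sat(EF (EX (q | p))) = {m0, m1, m2, m3, m4, m5, m6, m7, m8}
Sat(r & (EF (EX (q | p)))) = {m0, m1, m2, m3, m7, m8}
AF (r & (EF (EX (q | p)))): least fixpoint, start Z0 = {m0, m1, m2, m3, m7, m8}, add states with every successor in Z. Z1 = {m0, m1, m2, m3, m6, m7, m8}; fixed.
Sat(AF (r & (EF (EX (q | p))))) = {m0, m1, m2, m3, m6, m7, m8}
m4 ∉ Sat(AF (r & (EF (EX (q | p))))) = {m0, m1, m2, m3, m6, m7, m8}, so the formula does not hold at m4.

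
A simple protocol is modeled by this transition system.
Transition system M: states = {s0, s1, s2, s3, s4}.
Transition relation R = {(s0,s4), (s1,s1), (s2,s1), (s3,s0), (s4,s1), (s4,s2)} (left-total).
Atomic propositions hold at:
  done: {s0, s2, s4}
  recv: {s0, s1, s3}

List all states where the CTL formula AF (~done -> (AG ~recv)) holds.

{s0, s2, s3, s4}

Sat(~done) = {s1, s3}
Sat(~recv) = {s2, s4}
AG ~recv: greatest fixpoint, start Z0 = {s2, s4}, keep only states in Sat with every successor in Z. Z1 = ∅; fixed.
Sat(AG ~recv) = ∅
Sat(~done -> (AG ~recv)) = {s0, s2, s4}
AF (~done -> (AG ~recv)): least fixpoint, start Z0 = {s0, s2, s4}, add states with every successor in Z. Z1 = {s0, s2, s3, s4}; fixed.
Sat(AF (~done -> (AG ~recv))) = {s0, s2, s3, s4}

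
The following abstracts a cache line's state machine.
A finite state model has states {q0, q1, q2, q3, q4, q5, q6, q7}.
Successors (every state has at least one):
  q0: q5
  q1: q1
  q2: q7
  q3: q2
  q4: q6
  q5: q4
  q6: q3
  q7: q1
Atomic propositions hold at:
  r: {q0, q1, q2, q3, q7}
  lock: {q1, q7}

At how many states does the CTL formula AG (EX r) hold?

5

Sat(EX r) = {s : some successor in {q0, q1, q2, q3, q7}} = {q1, q2, q3, q6, q7}
AG (EX r): greatest fixpoint, start Z0 = {q1, q2, q3, q6, q7}, keep only states in Sat with every successor in Z. Already a fixed point.
Sat(AG (EX r)) = {q1, q2, q3, q6, q7}
|Sat(AG (EX r))| = |{q1, q2, q3, q6, q7}| = 5.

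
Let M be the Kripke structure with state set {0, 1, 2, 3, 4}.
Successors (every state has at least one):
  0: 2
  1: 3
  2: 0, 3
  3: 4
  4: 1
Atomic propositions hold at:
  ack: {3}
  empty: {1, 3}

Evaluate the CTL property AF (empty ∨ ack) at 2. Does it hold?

No

Sat(empty ∨ ack) = {1, 3}
AF (empty ∨ ack): least fixpoint, start Z0 = {1, 3}, add states with every successor in Z. Z1 = {1, 3, 4}; fixed.
Sat(AF (empty ∨ ack)) = {1, 3, 4}
2 ∉ Sat(AF (empty ∨ ack)) = {1, 3, 4}, so the formula does not hold at 2.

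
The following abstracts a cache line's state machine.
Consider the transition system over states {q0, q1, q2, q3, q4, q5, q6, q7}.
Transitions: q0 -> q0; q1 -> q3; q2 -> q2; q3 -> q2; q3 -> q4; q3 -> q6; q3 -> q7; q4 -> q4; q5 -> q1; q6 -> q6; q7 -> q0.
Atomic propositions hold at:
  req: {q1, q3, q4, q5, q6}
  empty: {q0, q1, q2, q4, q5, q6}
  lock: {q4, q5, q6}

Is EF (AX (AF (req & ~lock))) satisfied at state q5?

Yes

Sat(~lock) = {q0, q1, q2, q3, q7}
Sat(req & ~lock) = {q1, q3}
AF (req & ~lock): least fixpoint, start Z0 = {q1, q3}, add states with every successor in Z. Z1 = {q1, q3, q5}; fixed.
Sat(AF (req & ~lock)) = {q1, q3, q5}
Sat(AX (AF (req & ~lock))) = {s : every successor in {q1, q3, q5}} = {q1, q5}
EF (AX (AF (req & ~lock))): least fixpoint, start Z0 = {q1, q5}, add states with some successor in Z. Already a fixed point.
Sat(EF (AX (AF (req & ~lock)))) = {q1, q5}
q5 ∈ Sat(EF (AX (AF (req & ~lock)))) = {q1, q5}, so the formula holds at q5.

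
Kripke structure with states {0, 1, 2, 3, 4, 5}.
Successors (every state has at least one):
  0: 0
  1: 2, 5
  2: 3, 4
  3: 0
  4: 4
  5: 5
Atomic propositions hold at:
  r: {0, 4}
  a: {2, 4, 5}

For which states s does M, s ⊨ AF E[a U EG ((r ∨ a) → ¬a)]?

Sat(r ∨ a) = {0, 2, 4, 5}
Sat(¬a) = {0, 1, 3}
Sat((r ∨ a) → ¬a) = {0, 1, 3}
EG ((r ∨ a) → ¬a): greatest fixpoint, start Z0 = {0, 1, 3}, keep only states in Sat with some successor in Z. Z1 = {0, 3}; fixed.
Sat(EG ((r ∨ a) → ¬a)) = {0, 3}
E[a U EG ((r ∨ a) → ¬a)]: least fixpoint, start Z0 = Sat(EG ((r ∨ a) → ¬a)) = {0, 3}, add states in Sat(a) with some successor in Z. Z1 = {0, 2, 3}; fixed.
Sat(E[a U EG ((r ∨ a) → ¬a)]) = {0, 2, 3}
AF E[a U EG ((r ∨ a) → ¬a)]: least fixpoint, start Z0 = {0, 2, 3}, add states with every successor in Z. Already a fixed point.
Sat(AF E[a U EG ((r ∨ a) → ¬a)]) = {0, 2, 3}

{0, 2, 3}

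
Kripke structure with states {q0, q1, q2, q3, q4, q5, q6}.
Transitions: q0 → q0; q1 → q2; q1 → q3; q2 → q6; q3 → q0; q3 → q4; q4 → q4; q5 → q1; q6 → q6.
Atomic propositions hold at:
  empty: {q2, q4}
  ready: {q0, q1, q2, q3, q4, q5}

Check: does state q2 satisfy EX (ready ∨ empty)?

Sat(ready ∨ empty) = {q0, q1, q2, q3, q4, q5}
Sat(EX (ready ∨ empty)) = {s : some successor in {q0, q1, q2, q3, q4, q5}} = {q0, q1, q3, q4, q5}
q2 ∉ Sat(EX (ready ∨ empty)) = {q0, q1, q3, q4, q5}, so the formula does not hold at q2.

No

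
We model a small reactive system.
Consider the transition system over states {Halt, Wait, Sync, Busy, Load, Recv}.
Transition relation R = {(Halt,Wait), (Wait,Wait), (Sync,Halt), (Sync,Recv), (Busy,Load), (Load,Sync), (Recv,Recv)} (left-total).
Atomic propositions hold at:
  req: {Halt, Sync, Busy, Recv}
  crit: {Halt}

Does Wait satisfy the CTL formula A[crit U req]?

A[crit U req]: least fixpoint, start Z0 = Sat(req) = {Halt, Sync, Busy, Recv}, add states in Sat(crit) with every successor in Z. Already a fixed point.
Sat(A[crit U req]) = {Halt, Sync, Busy, Recv}
Wait ∉ Sat(A[crit U req]) = {Halt, Sync, Busy, Recv}, so the formula does not hold at Wait.

No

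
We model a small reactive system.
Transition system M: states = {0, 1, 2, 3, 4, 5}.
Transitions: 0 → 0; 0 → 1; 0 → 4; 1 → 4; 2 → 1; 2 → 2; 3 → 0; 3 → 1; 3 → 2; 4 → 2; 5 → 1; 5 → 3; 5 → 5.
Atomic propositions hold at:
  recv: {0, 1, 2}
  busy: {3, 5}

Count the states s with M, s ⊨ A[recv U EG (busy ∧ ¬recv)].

1

Sat(¬recv) = {3, 4, 5}
Sat(busy ∧ ¬recv) = {3, 5}
EG (busy ∧ ¬recv): greatest fixpoint, start Z0 = {3, 5}, keep only states in Sat with some successor in Z. Z1 = {5}; fixed.
Sat(EG (busy ∧ ¬recv)) = {5}
A[recv U EG (busy ∧ ¬recv)]: least fixpoint, start Z0 = Sat(EG (busy ∧ ¬recv)) = {5}, add states in Sat(recv) with every successor in Z. Already a fixed point.
Sat(A[recv U EG (busy ∧ ¬recv)]) = {5}
|Sat(A[recv U EG (busy ∧ ¬recv)])| = |{5}| = 1.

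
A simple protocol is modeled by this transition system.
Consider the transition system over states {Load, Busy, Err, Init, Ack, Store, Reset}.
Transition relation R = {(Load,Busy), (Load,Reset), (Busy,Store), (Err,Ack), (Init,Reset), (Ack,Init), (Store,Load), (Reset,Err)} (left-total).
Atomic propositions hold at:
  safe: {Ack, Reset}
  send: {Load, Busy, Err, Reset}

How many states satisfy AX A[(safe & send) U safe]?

2

Sat(safe & send) = {Reset}
A[(safe & send) U safe]: least fixpoint, start Z0 = Sat(safe) = {Ack, Reset}, add states in Sat(safe & send) with every successor in Z. Already a fixed point.
Sat(A[(safe & send) U safe]) = {Ack, Reset}
Sat(AX A[(safe & send) U safe]) = {s : every successor in {Ack, Reset}} = {Err, Init}
|Sat(AX A[(safe & send) U safe])| = |{Err, Init}| = 2.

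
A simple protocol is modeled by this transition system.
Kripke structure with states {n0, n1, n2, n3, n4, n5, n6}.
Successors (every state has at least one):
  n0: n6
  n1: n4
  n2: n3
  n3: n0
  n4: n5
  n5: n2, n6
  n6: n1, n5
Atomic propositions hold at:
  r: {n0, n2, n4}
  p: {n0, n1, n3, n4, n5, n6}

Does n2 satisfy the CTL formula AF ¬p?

Yes

Sat(¬p) = {n2}
AF ¬p: least fixpoint, start Z0 = {n2}, add states with every successor in Z. Already a fixed point.
Sat(AF ¬p) = {n2}
n2 ∈ Sat(AF ¬p) = {n2}, so the formula holds at n2.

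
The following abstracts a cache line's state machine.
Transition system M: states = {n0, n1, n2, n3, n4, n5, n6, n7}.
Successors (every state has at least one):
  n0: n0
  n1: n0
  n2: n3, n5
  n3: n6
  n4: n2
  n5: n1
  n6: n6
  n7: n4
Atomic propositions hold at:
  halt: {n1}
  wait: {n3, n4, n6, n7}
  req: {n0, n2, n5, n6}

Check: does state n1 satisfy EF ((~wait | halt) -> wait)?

Sat(~wait) = {n0, n1, n2, n5}
Sat(~wait | halt) = {n0, n1, n2, n5}
Sat((~wait | halt) -> wait) = {n3, n4, n6, n7}
EF ((~wait | halt) -> wait): least fixpoint, start Z0 = {n3, n4, n6, n7}, add states with some successor in Z. Z1 = {n2, n3, n4, n6, n7}; fixed.
Sat(EF ((~wait | halt) -> wait)) = {n2, n3, n4, n6, n7}
n1 ∉ Sat(EF ((~wait | halt) -> wait)) = {n2, n3, n4, n6, n7}, so the formula does not hold at n1.

No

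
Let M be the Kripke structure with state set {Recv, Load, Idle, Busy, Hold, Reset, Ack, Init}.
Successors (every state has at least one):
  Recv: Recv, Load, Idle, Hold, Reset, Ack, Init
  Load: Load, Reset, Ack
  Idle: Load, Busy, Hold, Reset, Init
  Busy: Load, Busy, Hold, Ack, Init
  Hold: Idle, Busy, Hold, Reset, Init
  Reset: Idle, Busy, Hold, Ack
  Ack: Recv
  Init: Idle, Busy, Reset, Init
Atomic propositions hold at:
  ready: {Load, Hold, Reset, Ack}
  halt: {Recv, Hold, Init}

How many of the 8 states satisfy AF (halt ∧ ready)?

1

Sat(halt ∧ ready) = {Hold}
AF (halt ∧ ready): least fixpoint, start Z0 = {Hold}, add states with every successor in Z. Already a fixed point.
Sat(AF (halt ∧ ready)) = {Hold}
|Sat(AF (halt ∧ ready))| = |{Hold}| = 1.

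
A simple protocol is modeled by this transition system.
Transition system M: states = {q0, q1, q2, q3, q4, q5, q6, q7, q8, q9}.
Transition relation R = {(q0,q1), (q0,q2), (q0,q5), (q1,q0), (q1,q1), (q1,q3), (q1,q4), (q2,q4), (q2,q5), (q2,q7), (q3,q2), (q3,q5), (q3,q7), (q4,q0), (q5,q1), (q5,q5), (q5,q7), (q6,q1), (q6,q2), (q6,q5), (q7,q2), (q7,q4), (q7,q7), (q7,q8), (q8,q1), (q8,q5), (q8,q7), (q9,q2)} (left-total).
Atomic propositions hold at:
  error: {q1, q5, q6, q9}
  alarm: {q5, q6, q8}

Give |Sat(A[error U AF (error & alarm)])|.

2

Sat(error & alarm) = {q5, q6}
AF (error & alarm): least fixpoint, start Z0 = {q5, q6}, add states with every successor in Z. Already a fixed point.
Sat(AF (error & alarm)) = {q5, q6}
A[error U AF (error & alarm)]: least fixpoint, start Z0 = Sat(AF (error & alarm)) = {q5, q6}, add states in Sat(error) with every successor in Z. Already a fixed point.
Sat(A[error U AF (error & alarm)]) = {q5, q6}
|Sat(A[error U AF (error & alarm)])| = |{q5, q6}| = 2.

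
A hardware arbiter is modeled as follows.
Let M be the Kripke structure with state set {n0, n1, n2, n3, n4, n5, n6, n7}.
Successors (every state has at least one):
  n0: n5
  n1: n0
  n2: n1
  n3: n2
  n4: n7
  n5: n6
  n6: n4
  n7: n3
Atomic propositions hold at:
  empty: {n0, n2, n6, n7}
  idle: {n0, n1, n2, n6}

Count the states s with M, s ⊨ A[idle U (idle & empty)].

Sat(idle & empty) = {n0, n2, n6}
A[idle U (idle & empty)]: least fixpoint, start Z0 = Sat((idle & empty)) = {n0, n2, n6}, add states in Sat(idle) with every successor in Z. Z1 = {n0, n1, n2, n6}; fixed.
Sat(A[idle U (idle & empty)]) = {n0, n1, n2, n6}
|Sat(A[idle U (idle & empty)])| = |{n0, n1, n2, n6}| = 4.

4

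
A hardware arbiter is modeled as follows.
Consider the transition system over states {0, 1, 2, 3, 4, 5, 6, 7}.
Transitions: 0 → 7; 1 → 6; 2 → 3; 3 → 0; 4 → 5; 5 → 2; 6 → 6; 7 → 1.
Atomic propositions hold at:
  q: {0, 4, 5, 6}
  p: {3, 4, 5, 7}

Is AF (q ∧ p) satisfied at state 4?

Yes

Sat(q ∧ p) = {4, 5}
AF (q ∧ p): least fixpoint, start Z0 = {4, 5}, add states with every successor in Z. Already a fixed point.
Sat(AF (q ∧ p)) = {4, 5}
4 ∈ Sat(AF (q ∧ p)) = {4, 5}, so the formula holds at 4.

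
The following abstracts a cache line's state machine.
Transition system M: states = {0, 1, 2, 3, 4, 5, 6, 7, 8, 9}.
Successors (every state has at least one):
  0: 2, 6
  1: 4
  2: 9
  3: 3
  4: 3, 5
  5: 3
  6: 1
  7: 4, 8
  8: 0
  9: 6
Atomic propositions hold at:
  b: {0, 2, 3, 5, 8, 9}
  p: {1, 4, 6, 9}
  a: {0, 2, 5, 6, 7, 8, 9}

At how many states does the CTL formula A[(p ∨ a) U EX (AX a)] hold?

4

Sat(p ∨ a) = {0, 1, 2, 4, 5, 6, 7, 8, 9}
Sat(AX a) = {s : every successor in {0, 2, 5, 6, 7, 8, 9}} = {0, 2, 8, 9}
Sat(EX (AX a)) = {s : some successor in {0, 2, 8, 9}} = {0, 2, 7, 8}
A[(p ∨ a) U EX (AX a)]: least fixpoint, start Z0 = Sat(EX (AX a)) = {0, 2, 7, 8}, add states in Sat(p ∨ a) with every successor in Z. Already a fixed point.
Sat(A[(p ∨ a) U EX (AX a)]) = {0, 2, 7, 8}
|Sat(A[(p ∨ a) U EX (AX a)])| = |{0, 2, 7, 8}| = 4.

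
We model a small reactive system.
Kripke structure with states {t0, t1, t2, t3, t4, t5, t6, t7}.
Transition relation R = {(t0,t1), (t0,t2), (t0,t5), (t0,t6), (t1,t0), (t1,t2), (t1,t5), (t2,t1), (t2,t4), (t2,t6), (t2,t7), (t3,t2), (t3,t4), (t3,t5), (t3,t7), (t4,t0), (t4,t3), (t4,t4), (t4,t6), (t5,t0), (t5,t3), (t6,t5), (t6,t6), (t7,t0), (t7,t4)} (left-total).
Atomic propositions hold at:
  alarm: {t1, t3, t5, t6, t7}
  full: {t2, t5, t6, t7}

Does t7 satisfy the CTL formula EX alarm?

No

Sat(EX alarm) = {s : some successor in {t1, t3, t5, t6, t7}} = {t0, t1, t2, t3, t4, t5, t6}
t7 ∉ Sat(EX alarm) = {t0, t1, t2, t3, t4, t5, t6}, so the formula does not hold at t7.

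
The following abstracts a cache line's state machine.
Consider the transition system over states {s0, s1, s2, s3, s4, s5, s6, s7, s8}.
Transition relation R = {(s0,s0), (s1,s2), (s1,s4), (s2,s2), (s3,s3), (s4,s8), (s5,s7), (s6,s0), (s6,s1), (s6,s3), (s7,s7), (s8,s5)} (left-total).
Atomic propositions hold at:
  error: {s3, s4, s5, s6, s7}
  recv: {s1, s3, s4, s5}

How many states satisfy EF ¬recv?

Sat(¬recv) = {s0, s2, s6, s7, s8}
EF ¬recv: least fixpoint, start Z0 = {s0, s2, s6, s7, s8}, add states with some successor in Z. Z1 = {s0, s1, s2, s4, s5, s6, s7, s8}; fixed.
Sat(EF ¬recv) = {s0, s1, s2, s4, s5, s6, s7, s8}
|Sat(EF ¬recv)| = |{s0, s1, s2, s4, s5, s6, s7, s8}| = 8.

8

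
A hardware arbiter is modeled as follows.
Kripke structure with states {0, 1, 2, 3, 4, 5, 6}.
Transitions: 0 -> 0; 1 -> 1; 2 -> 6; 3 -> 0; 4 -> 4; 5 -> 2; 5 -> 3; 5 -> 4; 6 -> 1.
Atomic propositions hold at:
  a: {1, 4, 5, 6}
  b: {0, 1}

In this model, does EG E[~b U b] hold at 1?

Yes

Sat(~b) = {2, 3, 4, 5, 6}
E[~b U b]: least fixpoint, start Z0 = Sat(b) = {0, 1}, add states in Sat(~b) with some successor in Z. Z1 = {0, 1, 3, 6}; Z2 = {0, 1, 2, 3, 5, 6}; fixed.
Sat(E[~b U b]) = {0, 1, 2, 3, 5, 6}
EG E[~b U b]: greatest fixpoint, start Z0 = {0, 1, 2, 3, 5, 6}, keep only states in Sat with some successor in Z. Already a fixed point.
Sat(EG E[~b U b]) = {0, 1, 2, 3, 5, 6}
1 ∈ Sat(EG E[~b U b]) = {0, 1, 2, 3, 5, 6}, so the formula holds at 1.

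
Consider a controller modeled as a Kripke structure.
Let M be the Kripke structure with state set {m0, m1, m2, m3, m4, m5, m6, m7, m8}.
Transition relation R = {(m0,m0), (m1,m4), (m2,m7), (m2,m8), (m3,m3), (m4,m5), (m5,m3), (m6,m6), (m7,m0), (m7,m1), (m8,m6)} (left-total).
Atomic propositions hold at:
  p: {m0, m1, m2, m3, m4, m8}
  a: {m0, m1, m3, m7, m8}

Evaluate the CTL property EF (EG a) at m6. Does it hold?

No

EG a: greatest fixpoint, start Z0 = {m0, m1, m3, m7, m8}, keep only states in Sat with some successor in Z. Z1 = {m0, m3, m7}; fixed.
Sat(EG a) = {m0, m3, m7}
EF (EG a): least fixpoint, start Z0 = {m0, m3, m7}, add states with some successor in Z. Z1 = {m0, m2, m3, m5, m7}; Z2 = {m0, m2, m3, m4, m5, m7}; Z3 = {m0, m1, m2, m3, m4, m5, m7}; fixed.
Sat(EF (EG a)) = {m0, m1, m2, m3, m4, m5, m7}
m6 ∉ Sat(EF (EG a)) = {m0, m1, m2, m3, m4, m5, m7}, so the formula does not hold at m6.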